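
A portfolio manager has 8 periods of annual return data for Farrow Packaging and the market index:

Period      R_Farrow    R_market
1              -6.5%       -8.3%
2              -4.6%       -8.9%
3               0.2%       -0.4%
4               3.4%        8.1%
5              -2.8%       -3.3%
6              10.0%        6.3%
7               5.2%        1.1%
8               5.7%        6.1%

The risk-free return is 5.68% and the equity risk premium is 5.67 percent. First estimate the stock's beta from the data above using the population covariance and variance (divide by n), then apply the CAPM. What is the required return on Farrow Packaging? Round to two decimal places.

10.06%

Mean R_i = (-6.5 − 4.6 + 0.2 + 3.4 − 2.8 + 10.0 + 5.2 + 5.7) / 8 = 1.3250%
Mean R_m = (-8.3 − 8.9 − 0.4 + 8.1 − 3.3 + 6.3 + 1.1 + 6.1) / 8 = 0.0875%
Σ(R_i − R̄_i)(R_m − R̄_m) = 234.1525  ⇒  Cov = 234.1525 / 8 = 29.2691
Σ(R_m − R̄_m)² = 302.8088  ⇒  Var(R_m) = 302.8088 / 8 = 37.8511
β = Cov / Var(R_m) = 29.2691 / 37.8511 = 0.7733
E(R) = R_f + β × MRP = 5.68% + 0.7733 × 5.67% = 10.06%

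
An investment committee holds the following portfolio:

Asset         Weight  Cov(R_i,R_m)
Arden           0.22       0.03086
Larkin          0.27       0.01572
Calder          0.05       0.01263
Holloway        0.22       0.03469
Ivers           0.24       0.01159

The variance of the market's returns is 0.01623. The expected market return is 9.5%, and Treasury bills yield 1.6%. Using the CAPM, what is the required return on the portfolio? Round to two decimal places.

12.35%

β_Arden = 0.03086 / 0.01623 = 1.9014
β_Larkin = 0.01572 / 0.01623 = 0.9686
β_Calder = 0.01263 / 0.01623 = 0.7782
β_Holloway = 0.03469 / 0.01623 = 2.1374
β_Ivers = 0.01159 / 0.01623 = 0.7141
β_P = Σ w_i β_i = 0.22×1.9014 + 0.27×0.9686 + 0.05×0.7782 + 0.22×2.1374 + 0.24×0.7141 = 1.3604
MRP = 9.5% − 1.6% = 7.90%
E(R_P) = R_f + β_P × MRP = 1.6% + 1.3604 × 7.9% = 12.35%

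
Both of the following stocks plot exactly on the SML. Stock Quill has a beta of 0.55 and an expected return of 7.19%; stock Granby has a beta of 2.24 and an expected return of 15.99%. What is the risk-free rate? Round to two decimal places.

Both satisfy E(R) = R_f + β·MRP, so the slope of the SML is
MRP = (15.99% − 7.19%) / (2.24 − 0.55) = 8.80% / 1.69 = 5.2071%
R_f = E(R_Quill) − β_Quill·MRP = 7.19% − 0.55 × 5.2071% = 4.3261%

4.33%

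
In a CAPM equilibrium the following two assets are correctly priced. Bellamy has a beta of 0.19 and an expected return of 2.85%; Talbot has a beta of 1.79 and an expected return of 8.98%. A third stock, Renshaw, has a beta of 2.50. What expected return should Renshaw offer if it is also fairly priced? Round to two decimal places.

MRP (SML slope) = (8.98% − 2.85%) / (1.79 − 0.19) = 6.13% / 1.60 = 3.8313%
R_f (intercept) = 2.85% − 0.19 × 3.8313% = 2.1221%
E(R_Renshaw) = R_f + β × MRP = 2.1221% + 2.50 × 3.8313% = 11.70%

11.70%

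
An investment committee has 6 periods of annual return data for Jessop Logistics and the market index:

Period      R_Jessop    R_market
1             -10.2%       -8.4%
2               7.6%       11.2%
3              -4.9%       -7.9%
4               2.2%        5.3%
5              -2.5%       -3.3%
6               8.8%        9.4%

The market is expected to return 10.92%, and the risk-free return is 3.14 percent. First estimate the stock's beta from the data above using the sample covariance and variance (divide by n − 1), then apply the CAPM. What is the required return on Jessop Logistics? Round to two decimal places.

Mean R_i = (-10.2 + 7.6 − 4.9 + 2.2 − 2.5 + 8.8) / 6 = 0.1667%
Mean R_m = (-8.4 + 11.2 − 7.9 + 5.3 − 3.3 + 9.4) / 6 = 1.0500%
Σ(R_i − R̄_i)(R_m − R̄_m) = 311.0900  ⇒  Cov = 311.0900 / 5 = 62.2180
Σ(R_m − R̄_m)² = 379.1350  ⇒  Var(R_m) = 379.1350 / 5 = 75.8270
β = Cov / Var(R_m) = 62.2180 / 75.8270 = 0.8205
MRP = 10.92% − 3.14% = 7.78%
E(R) = R_f + β × MRP = 3.14% + 0.8205 × 7.78% = 9.52%

9.52%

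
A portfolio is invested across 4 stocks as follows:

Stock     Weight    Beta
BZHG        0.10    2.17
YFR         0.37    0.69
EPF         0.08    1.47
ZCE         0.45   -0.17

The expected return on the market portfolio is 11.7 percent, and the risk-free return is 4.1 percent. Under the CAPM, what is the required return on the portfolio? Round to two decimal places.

8.00%

β_P = Σ w_i β_i = 0.10×2.17 + 0.37×0.69 + 0.08×1.47 + 0.45×-0.17 = 0.5134
MRP = 11.7% − 4.1% = 7.60%
E(R_P) = R_f + β_P × MRP = 4.1% + 0.5134 × 7.6% = 8.00%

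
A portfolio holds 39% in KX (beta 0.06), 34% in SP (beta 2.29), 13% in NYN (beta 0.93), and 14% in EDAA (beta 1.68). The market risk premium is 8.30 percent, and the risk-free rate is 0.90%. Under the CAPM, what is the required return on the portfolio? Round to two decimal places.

10.51%

β_P = Σ w_i β_i = 0.39×0.06 + 0.34×2.29 + 0.13×0.93 + 0.14×1.68 = 1.1581
E(R_P) = R_f + β_P × MRP = 0.90% + 1.1581 × 8.30% = 10.51%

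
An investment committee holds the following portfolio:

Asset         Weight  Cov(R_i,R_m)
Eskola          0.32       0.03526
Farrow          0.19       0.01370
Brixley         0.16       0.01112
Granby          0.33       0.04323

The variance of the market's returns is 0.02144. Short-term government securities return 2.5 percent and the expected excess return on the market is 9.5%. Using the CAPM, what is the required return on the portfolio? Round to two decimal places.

β_Eskola = 0.03526 / 0.02144 = 1.6446
β_Farrow = 0.01370 / 0.02144 = 0.6390
β_Brixley = 0.01112 / 0.02144 = 0.5187
β_Granby = 0.04323 / 0.02144 = 2.0163
β_P = Σ w_i β_i = 0.32×1.6446 + 0.19×0.6390 + 0.16×0.5187 + 0.33×2.0163 = 1.3961
E(R_P) = R_f + β_P × MRP = 2.5% + 1.3961 × 9.5% = 15.76%

15.76%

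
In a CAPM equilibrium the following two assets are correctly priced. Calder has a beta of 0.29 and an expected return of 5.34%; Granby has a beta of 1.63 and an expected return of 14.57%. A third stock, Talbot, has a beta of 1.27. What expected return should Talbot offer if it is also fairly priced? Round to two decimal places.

12.09%

MRP (SML slope) = (14.57% − 5.34%) / (1.63 − 0.29) = 9.23% / 1.34 = 6.8881%
R_f (intercept) = 5.34% − 0.29 × 6.8881% = 3.3425%
E(R_Talbot) = R_f + β × MRP = 3.3425% + 1.27 × 6.8881% = 12.09%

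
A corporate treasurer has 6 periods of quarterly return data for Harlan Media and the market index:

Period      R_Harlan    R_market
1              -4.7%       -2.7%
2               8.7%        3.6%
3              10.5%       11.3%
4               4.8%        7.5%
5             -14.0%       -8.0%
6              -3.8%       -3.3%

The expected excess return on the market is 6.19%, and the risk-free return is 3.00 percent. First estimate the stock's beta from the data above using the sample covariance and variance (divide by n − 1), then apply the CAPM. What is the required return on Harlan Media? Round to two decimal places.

10.44%

Mean R_i = (-4.7 + 8.7 + 10.5 + 4.8 − 14.0 − 3.8) / 6 = 0.2500%
Mean R_m = (-2.7 + 3.6 + 11.3 + 7.5 − 8.0 − 3.3) / 6 = 1.4000%
Σ(R_i − R̄_i)(R_m − R̄_m) = 321.1000  ⇒  Cov = 321.1000 / 5 = 64.2200
Σ(R_m − R̄_m)² = 267.3200  ⇒  Var(R_m) = 267.3200 / 5 = 53.4640
β = Cov / Var(R_m) = 64.2200 / 53.4640 = 1.2012
E(R) = R_f + β × MRP = 3.00% + 1.2012 × 6.19% = 10.44%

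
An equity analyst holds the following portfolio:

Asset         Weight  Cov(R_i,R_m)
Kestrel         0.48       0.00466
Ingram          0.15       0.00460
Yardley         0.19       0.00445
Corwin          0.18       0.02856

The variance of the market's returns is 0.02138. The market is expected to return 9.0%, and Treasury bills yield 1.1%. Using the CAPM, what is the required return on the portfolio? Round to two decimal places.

4.39%

β_Kestrel = 0.00466 / 0.02138 = 0.2180
β_Ingram = 0.00460 / 0.02138 = 0.2152
β_Yardley = 0.00445 / 0.02138 = 0.2081
β_Corwin = 0.02856 / 0.02138 = 1.3358
β_P = Σ w_i β_i = 0.48×0.2180 + 0.15×0.2152 + 0.19×0.2081 + 0.18×1.3358 = 0.4169
MRP = 9.0% − 1.1% = 7.90%
E(R_P) = R_f + β_P × MRP = 1.1% + 0.4169 × 7.9% = 4.39%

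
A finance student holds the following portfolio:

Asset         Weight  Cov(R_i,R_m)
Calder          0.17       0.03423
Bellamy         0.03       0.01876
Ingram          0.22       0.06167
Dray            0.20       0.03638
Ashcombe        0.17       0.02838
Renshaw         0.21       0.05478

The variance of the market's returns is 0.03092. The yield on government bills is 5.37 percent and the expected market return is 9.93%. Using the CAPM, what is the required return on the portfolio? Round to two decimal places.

11.79%

β_Calder = 0.03423 / 0.03092 = 1.1071
β_Bellamy = 0.01876 / 0.03092 = 0.6067
β_Ingram = 0.06167 / 0.03092 = 1.9945
β_Dray = 0.03638 / 0.03092 = 1.1766
β_Ashcombe = 0.02838 / 0.03092 = 0.9179
β_Renshaw = 0.05478 / 0.03092 = 1.7717
β_P = Σ w_i β_i = 0.17×1.1071 + 0.03×0.6067 + 0.22×1.9945 + 0.20×1.1766 + 0.17×0.9179 + 0.21×1.7717 = 1.4086
MRP = 9.93% − 5.37% = 4.56%
E(R_P) = R_f + β_P × MRP = 5.37% + 1.4086 × 4.56% = 11.79%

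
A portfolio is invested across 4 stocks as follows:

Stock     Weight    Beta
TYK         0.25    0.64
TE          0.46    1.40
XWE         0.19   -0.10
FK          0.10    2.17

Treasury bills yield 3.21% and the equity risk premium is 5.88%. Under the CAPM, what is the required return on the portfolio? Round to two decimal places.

9.10%

β_P = Σ w_i β_i = 0.25×0.64 + 0.46×1.40 + 0.19×-0.10 + 0.10×2.17 = 1.0020
E(R_P) = R_f + β_P × MRP = 3.21% + 1.0020 × 5.88% = 9.10%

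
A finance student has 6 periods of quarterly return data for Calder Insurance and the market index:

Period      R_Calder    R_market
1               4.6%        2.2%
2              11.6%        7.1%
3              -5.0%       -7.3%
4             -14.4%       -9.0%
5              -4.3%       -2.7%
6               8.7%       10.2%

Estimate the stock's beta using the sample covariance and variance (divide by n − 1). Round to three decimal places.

1.193

Mean R_i = (4.6 + 11.6 − 5.0 − 14.4 − 4.3 + 8.7) / 6 = 0.2000%
Mean R_m = (2.2 + 7.1 − 7.3 − 9.0 − 2.7 + 10.2) / 6 = 0.0833%
Σ(R_i − R̄_i)(R_m − R̄_m) = 358.8300  ⇒  Cov = 358.8300 / 5 = 71.7660
Σ(R_m − R̄_m)² = 300.8283  ⇒  Var(R_m) = 300.8283 / 5 = 60.1657
β = Cov / Var(R_m) = 71.7660 / 60.1657 = 1.1928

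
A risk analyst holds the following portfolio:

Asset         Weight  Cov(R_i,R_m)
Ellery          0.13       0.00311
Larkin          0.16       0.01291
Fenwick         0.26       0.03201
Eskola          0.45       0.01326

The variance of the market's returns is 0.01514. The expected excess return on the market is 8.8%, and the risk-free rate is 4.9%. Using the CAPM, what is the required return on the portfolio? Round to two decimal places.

14.64%

β_Ellery = 0.00311 / 0.01514 = 0.2054
β_Larkin = 0.01291 / 0.01514 = 0.8527
β_Fenwick = 0.03201 / 0.01514 = 2.1143
β_Eskola = 0.01326 / 0.01514 = 0.8758
β_P = Σ w_i β_i = 0.13×0.2054 + 0.16×0.8527 + 0.26×2.1143 + 0.45×0.8758 = 1.1070
E(R_P) = R_f + β_P × MRP = 4.9% + 1.1070 × 8.8% = 14.64%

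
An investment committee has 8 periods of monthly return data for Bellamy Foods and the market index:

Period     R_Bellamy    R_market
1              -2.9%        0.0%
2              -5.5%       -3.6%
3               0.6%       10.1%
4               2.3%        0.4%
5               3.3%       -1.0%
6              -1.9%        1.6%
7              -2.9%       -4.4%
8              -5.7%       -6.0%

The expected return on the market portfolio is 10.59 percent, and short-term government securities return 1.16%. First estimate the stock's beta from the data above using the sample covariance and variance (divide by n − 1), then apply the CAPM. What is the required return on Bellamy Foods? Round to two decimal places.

4.58%

Mean R_i = (-2.9 − 5.5 + 0.6 + 2.3 + 3.3 − 1.9 − 2.9 − 5.7) / 8 = -1.5875%
Mean R_m = (0.0 − 3.6 + 10.1 + 0.4 − 1.0 + 1.6 − 4.4 − 6.0) / 8 = -0.3625%
Σ(R_i − R̄_i)(R_m − R̄_m) = 62.7963  ⇒  Cov = 62.7963 / 7 = 8.9709
Σ(R_m − R̄_m)² = 172.9988  ⇒  Var(R_m) = 172.9988 / 7 = 24.7141
β = Cov / Var(R_m) = 8.9709 / 24.7141 = 0.3630
MRP = 10.59% − 1.16% = 9.43%
E(R) = R_f + β × MRP = 1.16% + 0.3630 × 9.43% = 4.58%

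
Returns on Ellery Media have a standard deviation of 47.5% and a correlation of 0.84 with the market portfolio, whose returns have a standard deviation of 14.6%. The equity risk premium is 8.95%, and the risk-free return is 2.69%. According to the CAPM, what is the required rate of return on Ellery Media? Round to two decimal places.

β = ρ × σ_i / σ_m = 0.84 × 47.5% / 14.6% = 2.7329
E(R) = 2.69% + 2.7329 × 8.95% = 27.15%

27.15%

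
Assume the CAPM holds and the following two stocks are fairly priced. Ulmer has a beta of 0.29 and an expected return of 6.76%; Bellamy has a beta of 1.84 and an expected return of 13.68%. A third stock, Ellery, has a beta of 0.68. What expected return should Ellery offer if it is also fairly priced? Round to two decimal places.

MRP (SML slope) = (13.68% − 6.76%) / (1.84 − 0.29) = 6.92% / 1.55 = 4.4645%
R_f (intercept) = 6.76% − 0.29 × 4.4645% = 5.4653%
E(R_Ellery) = R_f + β × MRP = 5.4653% + 0.68 × 4.4645% = 8.50%

8.50%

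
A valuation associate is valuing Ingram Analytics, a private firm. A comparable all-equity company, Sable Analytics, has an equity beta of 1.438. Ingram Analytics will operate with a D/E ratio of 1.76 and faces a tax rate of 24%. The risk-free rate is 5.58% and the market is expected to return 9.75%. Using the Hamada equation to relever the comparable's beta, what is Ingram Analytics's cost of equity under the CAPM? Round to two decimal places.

19.60%

β_L = β_U × [1 + (1 − t)(D/E)] = 1.438 × [1 + (1 − 0.24) × 1.76]
    = 1.438 × [1 + 0.76 × 1.76] = 1.438 × 2.3376 = 3.3615
MRP = 9.75% − 5.58% = 4.17%
E(R) = R_f + β_L × MRP = 5.58% + 3.3615 × 4.17% = 19.60%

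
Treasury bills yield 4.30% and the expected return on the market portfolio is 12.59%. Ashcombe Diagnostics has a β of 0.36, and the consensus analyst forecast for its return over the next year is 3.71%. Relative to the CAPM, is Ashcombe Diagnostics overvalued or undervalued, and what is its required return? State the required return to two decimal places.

MRP = 12.59% − 4.30% = 8.29%
Required return = R_f + β·MRP = 4.30% + 0.36 × 8.29% = 7.28%
Forecast 3.71% < required 7.28% → the stock plots below the SML → overvalued.

Overvalued; required return 7.28%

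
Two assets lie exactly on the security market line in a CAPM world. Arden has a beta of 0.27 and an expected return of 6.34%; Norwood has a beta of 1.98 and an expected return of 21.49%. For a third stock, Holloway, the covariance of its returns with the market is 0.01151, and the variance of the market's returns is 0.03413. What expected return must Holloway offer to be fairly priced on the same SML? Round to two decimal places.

MRP = (21.49% − 6.34%) / (1.98 − 0.27) = 8.8596%
R_f = 6.34% − 0.27 × 8.8596% = 3.9479%
β_Holloway = Cov / Var(R_m) = 0.01151 / 0.03413 = 0.3372
E(R_Holloway) = R_f + β × MRP = 3.9479% + 0.3372 × 8.8596% = 6.94%

6.94%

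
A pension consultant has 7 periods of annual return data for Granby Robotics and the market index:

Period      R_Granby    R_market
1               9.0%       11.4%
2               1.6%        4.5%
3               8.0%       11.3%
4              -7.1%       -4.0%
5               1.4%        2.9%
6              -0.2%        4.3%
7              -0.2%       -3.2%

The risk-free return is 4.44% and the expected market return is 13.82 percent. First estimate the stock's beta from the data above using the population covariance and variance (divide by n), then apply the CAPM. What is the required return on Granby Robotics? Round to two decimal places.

Mean R_i = (9.0 + 1.6 + 8.0 − 7.1 + 1.4 − 0.2 − 0.2) / 7 = 1.7857%
Mean R_m = (11.4 + 4.5 + 11.3 − 4.0 + 2.9 + 4.3 − 3.2) / 7 = 3.8857%
Σ(R_i − R̄_i)(R_m − R̄_m) = 183.8686  ⇒  Cov = 183.8686 / 7 = 26.2669
Σ(R_m − R̄_m)² = 225.3486  ⇒  Var(R_m) = 225.3486 / 7 = 32.1927
β = Cov / Var(R_m) = 26.2669 / 32.1927 = 0.8159
MRP = 13.82% − 4.44% = 9.38%
E(R) = R_f + β × MRP = 4.44% + 0.8159 × 9.38% = 12.09%

12.09%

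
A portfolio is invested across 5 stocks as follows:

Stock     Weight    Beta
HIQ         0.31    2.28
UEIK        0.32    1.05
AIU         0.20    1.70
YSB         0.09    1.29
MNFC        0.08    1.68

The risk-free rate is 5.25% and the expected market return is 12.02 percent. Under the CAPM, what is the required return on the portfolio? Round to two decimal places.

β_P = Σ w_i β_i = 0.31×2.28 + 0.32×1.05 + 0.20×1.70 + 0.09×1.29 + 0.08×1.68 = 1.6333
MRP = 12.02% − 5.25% = 6.77%
E(R_P) = R_f + β_P × MRP = 5.25% + 1.6333 × 6.77% = 16.31%

16.31%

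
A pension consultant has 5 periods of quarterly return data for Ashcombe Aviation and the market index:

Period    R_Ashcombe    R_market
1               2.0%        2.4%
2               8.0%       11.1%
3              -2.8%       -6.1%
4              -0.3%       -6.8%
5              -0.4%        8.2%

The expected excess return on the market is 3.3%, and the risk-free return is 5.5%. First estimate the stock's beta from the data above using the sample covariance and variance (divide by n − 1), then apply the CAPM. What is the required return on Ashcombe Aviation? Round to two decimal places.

6.72%

Mean R_i = (2.0 + 8.0 − 2.8 − 0.3 − 0.4) / 5 = 1.3000%
Mean R_m = (2.4 + 11.1 − 6.1 − 6.8 + 8.2) / 5 = 1.7600%
Σ(R_i − R̄_i)(R_m − R̄_m) = 98.0000  ⇒  Cov = 98.0000 / 4 = 24.5000
Σ(R_m − R̄_m)² = 264.1720  ⇒  Var(R_m) = 264.1720 / 4 = 66.0430
β = Cov / Var(R_m) = 24.5000 / 66.0430 = 0.3710
E(R) = R_f + β × MRP = 5.5% + 0.3710 × 3.3% = 6.72%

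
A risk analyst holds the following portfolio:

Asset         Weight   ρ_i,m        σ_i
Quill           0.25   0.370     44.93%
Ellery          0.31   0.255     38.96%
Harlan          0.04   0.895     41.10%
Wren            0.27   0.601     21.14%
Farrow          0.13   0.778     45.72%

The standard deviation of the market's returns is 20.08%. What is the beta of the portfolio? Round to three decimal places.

0.835

β_Quill = 0.370 × 44.93% / 20.08% = 0.8279
β_Ellery = 0.255 × 38.96% / 20.08% = 0.4948
β_Harlan = 0.895 × 41.10% / 20.08% = 1.8319
β_Wren = 0.601 × 21.14% / 20.08% = 0.6327
β_Farrow = 0.778 × 45.72% / 20.08% = 1.7714
β_P = Σ w_i β_i = 0.25×0.8279 + 0.31×0.4948 + 0.04×1.8319 + 0.27×0.6327 + 0.13×1.7714 = 0.8348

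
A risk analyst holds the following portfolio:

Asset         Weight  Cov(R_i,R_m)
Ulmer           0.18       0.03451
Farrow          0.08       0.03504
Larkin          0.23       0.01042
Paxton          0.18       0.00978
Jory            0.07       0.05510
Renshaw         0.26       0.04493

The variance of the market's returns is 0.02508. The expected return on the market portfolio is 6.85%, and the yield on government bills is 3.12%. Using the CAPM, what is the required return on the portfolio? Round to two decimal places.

7.39%

β_Ulmer = 0.03451 / 0.02508 = 1.3760
β_Farrow = 0.03504 / 0.02508 = 1.3971
β_Larkin = 0.01042 / 0.02508 = 0.4155
β_Paxton = 0.00978 / 0.02508 = 0.3900
β_Jory = 0.05510 / 0.02508 = 2.1970
β_Renshaw = 0.04493 / 0.02508 = 1.7915
β_P = Σ w_i β_i = 0.18×1.3760 + 0.08×1.3971 + 0.23×0.4155 + 0.18×0.3900 + 0.07×2.1970 + 0.26×1.7915 = 1.1448
MRP = 6.85% − 3.12% = 3.73%
E(R_P) = R_f + β_P × MRP = 3.12% + 1.1448 × 3.73% = 7.39%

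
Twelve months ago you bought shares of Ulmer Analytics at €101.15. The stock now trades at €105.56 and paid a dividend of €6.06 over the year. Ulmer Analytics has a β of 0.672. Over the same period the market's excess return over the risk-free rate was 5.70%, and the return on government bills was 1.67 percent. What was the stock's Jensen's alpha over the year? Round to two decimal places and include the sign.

Realised HPR = (P1 + D1 − P0) / P0 = (105.56 + 6.06 − 101.15) / 101.15 = 10.47 / 101.15 = 10.3510%
CAPM required = R_f + β·MRP = 1.67% + 0.672 × 5.70% = 5.50040%
α = realised − required = 10.3510% − 5.50040% = +4.85%

+4.85%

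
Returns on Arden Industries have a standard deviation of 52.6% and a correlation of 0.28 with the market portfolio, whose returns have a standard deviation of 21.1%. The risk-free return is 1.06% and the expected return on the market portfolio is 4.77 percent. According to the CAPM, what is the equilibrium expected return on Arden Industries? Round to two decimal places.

β = ρ × σ_i / σ_m = 0.28 × 52.6% / 21.1% = 0.6980
MRP = 4.77% − 1.06% = 3.71%
E(R) = 1.06% + 0.6980 × 3.71% = 3.65%

3.65%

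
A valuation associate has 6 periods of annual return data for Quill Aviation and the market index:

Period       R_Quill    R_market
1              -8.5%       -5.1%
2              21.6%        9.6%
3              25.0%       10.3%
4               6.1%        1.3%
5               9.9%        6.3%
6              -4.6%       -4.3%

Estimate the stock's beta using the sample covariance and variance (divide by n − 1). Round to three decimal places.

1.956

Mean R_i = (-8.5 + 21.6 + 25.0 + 6.1 + 9.9 − 4.6) / 6 = 8.2500%
Mean R_m = (-5.1 + 9.6 + 10.3 + 1.3 + 6.3 − 4.3) / 6 = 3.0167%
Σ(R_i − R̄_i)(R_m − R̄_m) = 448.9650  ⇒  Cov = 448.9650 / 5 = 89.7930
Σ(R_m − R̄_m)² = 229.5283  ⇒  Var(R_m) = 229.5283 / 5 = 45.9057
β = Cov / Var(R_m) = 89.7930 / 45.9057 = 1.9560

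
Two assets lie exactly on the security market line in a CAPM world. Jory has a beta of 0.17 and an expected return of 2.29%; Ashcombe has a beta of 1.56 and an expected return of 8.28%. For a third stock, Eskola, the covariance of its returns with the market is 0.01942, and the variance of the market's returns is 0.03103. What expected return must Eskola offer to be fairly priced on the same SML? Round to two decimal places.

MRP = (8.28% − 2.29%) / (1.56 − 0.17) = 4.3094%
R_f = 2.29% − 0.17 × 4.3094% = 1.5574%
β_Eskola = Cov / Var(R_m) = 0.01942 / 0.03103 = 0.6258
E(R_Eskola) = R_f + β × MRP = 1.5574% + 0.6258 × 4.3094% = 4.25%

4.25%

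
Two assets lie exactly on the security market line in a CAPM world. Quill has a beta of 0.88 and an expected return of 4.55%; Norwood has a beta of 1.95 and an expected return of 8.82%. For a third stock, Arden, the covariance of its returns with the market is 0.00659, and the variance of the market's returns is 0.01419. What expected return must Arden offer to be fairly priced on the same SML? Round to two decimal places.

MRP = (8.82% − 4.55%) / (1.95 − 0.88) = 3.9907%
R_f = 4.55% − 0.88 × 3.9907% = 1.0382%
β_Arden = Cov / Var(R_m) = 0.00659 / 0.01419 = 0.4644
E(R_Arden) = R_f + β × MRP = 1.0382% + 0.4644 × 3.9907% = 2.89%

2.89%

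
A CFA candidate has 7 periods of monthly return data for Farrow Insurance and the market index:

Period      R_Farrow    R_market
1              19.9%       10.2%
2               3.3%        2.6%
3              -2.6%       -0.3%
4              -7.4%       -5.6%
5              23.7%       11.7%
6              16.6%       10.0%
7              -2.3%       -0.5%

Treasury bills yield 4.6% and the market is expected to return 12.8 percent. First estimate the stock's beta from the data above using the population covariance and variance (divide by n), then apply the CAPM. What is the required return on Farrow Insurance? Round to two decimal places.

Mean R_i = (19.9 + 3.3 − 2.6 − 7.4 + 23.7 + 16.6 − 2.3) / 7 = 7.3143%
Mean R_m = (10.2 + 2.6 − 0.3 − 5.6 + 11.7 + 10.0 − 0.5) / 7 = 4.0143%
Σ(R_i − R̄_i)(R_m − R̄_m) = 492.6886  ⇒  Cov = 492.6886 / 7 = 70.3841
Σ(R_m − R̄_m)² = 266.5886  ⇒  Var(R_m) = 266.5886 / 7 = 38.0841
β = Cov / Var(R_m) = 70.3841 / 38.0841 = 1.8481
MRP = 12.8% − 4.6% = 8.20%
E(R) = R_f + β × MRP = 4.6% + 1.8481 × 8.2% = 19.75%

19.75%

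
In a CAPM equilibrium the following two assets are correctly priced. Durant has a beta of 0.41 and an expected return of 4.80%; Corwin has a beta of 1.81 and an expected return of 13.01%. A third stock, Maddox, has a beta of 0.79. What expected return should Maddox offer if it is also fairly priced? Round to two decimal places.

7.03%

MRP (SML slope) = (13.01% − 4.80%) / (1.81 − 0.41) = 8.21% / 1.40 = 5.8643%
R_f (intercept) = 4.80% − 0.41 × 5.8643% = 2.3956%
E(R_Maddox) = R_f + β × MRP = 2.3956% + 0.79 × 5.8643% = 7.03%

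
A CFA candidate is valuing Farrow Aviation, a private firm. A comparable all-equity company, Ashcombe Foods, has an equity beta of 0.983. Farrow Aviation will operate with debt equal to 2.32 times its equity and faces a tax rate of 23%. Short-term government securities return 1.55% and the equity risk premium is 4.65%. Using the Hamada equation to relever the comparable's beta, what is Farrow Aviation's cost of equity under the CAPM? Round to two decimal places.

β_L = β_U × [1 + (1 − t)(D/E)] = 0.983 × [1 + (1 − 0.23) × 2.32]
    = 0.983 × [1 + 0.77 × 2.32] = 0.983 × 2.7864 = 2.7390
E(R) = R_f + β_L × MRP = 1.55% + 2.7390 × 4.65% = 14.29%

14.29%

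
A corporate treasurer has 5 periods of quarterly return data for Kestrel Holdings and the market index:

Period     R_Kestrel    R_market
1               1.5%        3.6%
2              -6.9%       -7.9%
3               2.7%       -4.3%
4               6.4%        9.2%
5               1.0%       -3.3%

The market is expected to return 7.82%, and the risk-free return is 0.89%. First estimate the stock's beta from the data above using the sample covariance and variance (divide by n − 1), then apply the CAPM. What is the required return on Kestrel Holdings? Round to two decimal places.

4.81%

Mean R_i = (1.5 − 6.9 + 2.7 + 6.4 + 1.0) / 5 = 0.9400%
Mean R_m = (3.6 − 7.9 − 4.3 + 9.2 − 3.3) / 5 = -0.5400%
Σ(R_i − R̄_i)(R_m − R̄_m) = 106.4180  ⇒  Cov = 106.4180 / 4 = 26.6045
Σ(R_m − R̄_m)² = 187.9320  ⇒  Var(R_m) = 187.9320 / 4 = 46.9830
β = Cov / Var(R_m) = 26.6045 / 46.9830 = 0.5663
MRP = 7.82% − 0.89% = 6.93%
E(R) = R_f + β × MRP = 0.89% + 0.5663 × 6.93% = 4.81%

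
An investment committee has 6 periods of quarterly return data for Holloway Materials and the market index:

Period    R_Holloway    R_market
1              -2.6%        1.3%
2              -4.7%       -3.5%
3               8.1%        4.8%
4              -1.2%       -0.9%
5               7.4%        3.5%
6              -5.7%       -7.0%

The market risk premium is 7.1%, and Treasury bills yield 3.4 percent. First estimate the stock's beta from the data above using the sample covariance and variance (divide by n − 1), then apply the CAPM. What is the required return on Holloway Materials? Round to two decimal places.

Mean R_i = (-2.6 − 4.7 + 8.1 − 1.2 + 7.4 − 5.7) / 6 = 0.2167%
Mean R_m = (1.3 − 3.5 + 4.8 − 0.9 + 3.5 − 7.0) / 6 = -0.3000%
Σ(R_i − R̄_i)(R_m − R̄_m) = 119.2200  ⇒  Cov = 119.2200 / 5 = 23.8440
Σ(R_m − R̄_m)² = 98.5000  ⇒  Var(R_m) = 98.5000 / 5 = 19.7000
β = Cov / Var(R_m) = 23.8440 / 19.7000 = 1.2104
E(R) = R_f + β × MRP = 3.4% + 1.2104 × 7.1% = 11.99%

11.99%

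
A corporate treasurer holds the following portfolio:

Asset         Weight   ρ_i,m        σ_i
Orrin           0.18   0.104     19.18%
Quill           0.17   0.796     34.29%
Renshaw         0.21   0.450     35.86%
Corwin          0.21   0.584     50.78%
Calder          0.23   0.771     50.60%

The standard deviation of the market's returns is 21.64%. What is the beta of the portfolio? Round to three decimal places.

β_Orrin = 0.104 × 19.18% / 21.64% = 0.0922
β_Quill = 0.796 × 34.29% / 21.64% = 1.2613
β_Renshaw = 0.450 × 35.86% / 21.64% = 0.7457
β_Corwin = 0.584 × 50.78% / 21.64% = 1.3704
β_Calder = 0.771 × 50.60% / 21.64% = 1.8028
β_P = Σ w_i β_i = 0.18×0.0922 + 0.17×1.2613 + 0.21×0.7457 + 0.21×1.3704 + 0.23×1.8028 = 1.0900

1.090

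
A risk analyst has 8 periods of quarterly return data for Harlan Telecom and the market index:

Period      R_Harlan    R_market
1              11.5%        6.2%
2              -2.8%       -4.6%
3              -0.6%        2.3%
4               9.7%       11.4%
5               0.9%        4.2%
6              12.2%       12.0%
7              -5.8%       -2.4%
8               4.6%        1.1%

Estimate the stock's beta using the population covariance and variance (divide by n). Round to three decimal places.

Mean R_i = (11.5 − 2.8 − 0.6 + 9.7 + 0.9 + 12.2 − 5.8 + 4.6) / 8 = 3.7125%
Mean R_m = (6.2 − 4.6 + 2.3 + 11.4 + 4.2 + 12.0 − 2.4 + 1.1) / 8 = 3.7750%
Σ(R_i − R̄_i)(R_m − R̄_m) = 250.4225  ⇒  Cov = 250.4225 / 8 = 31.3028
Σ(R_m − R̄_m)² = 249.4550  ⇒  Var(R_m) = 249.4550 / 8 = 31.1819
β = Cov / Var(R_m) = 31.3028 / 31.1819 = 1.0039

1.004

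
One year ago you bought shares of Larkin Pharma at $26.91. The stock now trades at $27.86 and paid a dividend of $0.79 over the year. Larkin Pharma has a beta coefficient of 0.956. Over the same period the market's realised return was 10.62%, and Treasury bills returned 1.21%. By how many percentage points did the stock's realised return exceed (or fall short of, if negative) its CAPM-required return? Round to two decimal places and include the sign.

Realised HPR = (P1 + D1 − P0) / P0 = (27.86 + 0.79 − 26.91) / 26.91 = 1.74 / 26.91 = 6.4660%
MRP = 10.62% − 1.21% = 9.41%
CAPM required = R_f + β·MRP = 1.21% + 0.956 × 9.41% = 10.20596%
α = realised − required = 6.4660% − 10.20596% = -3.74%

-3.74%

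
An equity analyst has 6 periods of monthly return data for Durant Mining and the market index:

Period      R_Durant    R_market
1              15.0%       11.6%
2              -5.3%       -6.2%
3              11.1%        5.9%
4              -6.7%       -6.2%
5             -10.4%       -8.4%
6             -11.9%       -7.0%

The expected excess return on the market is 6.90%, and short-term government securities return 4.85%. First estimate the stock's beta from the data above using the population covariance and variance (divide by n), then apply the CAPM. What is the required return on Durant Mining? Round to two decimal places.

14.17%

Mean R_i = (15.0 − 5.3 + 11.1 − 6.7 − 10.4 − 11.9) / 6 = -1.3667%
Mean R_m = (11.6 − 6.2 + 5.9 − 6.2 − 8.4 − 7.0) / 6 = -1.7167%
Σ(R_i − R̄_i)(R_m − R̄_m) = 470.4733  ⇒  Cov = 470.4733 / 6 = 78.4122
Σ(R_m − R̄_m)² = 348.1283  ⇒  Var(R_m) = 348.1283 / 6 = 58.0214
β = Cov / Var(R_m) = 78.4122 / 58.0214 = 1.3514
E(R) = R_f + β × MRP = 4.85% + 1.3514 × 6.90% = 14.17%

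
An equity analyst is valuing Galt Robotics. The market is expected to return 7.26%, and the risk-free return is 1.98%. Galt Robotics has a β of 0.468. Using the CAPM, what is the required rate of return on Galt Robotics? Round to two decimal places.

4.45%

Market risk premium = E(R_m) − R_f = 7.26% − 1.98% = 5.28%
E(R) = R_f + β × MRP = 1.98% + 0.468 × 5.28% = 4.45%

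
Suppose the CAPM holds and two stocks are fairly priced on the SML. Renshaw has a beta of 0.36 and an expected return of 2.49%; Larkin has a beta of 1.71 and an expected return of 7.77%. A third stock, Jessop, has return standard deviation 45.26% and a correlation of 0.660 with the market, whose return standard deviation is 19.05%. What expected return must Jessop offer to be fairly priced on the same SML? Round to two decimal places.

7.21%

MRP = (7.77% − 2.49%) / (1.71 − 0.36) = 3.9111%
R_f = 2.49% − 0.36 × 3.9111% = 1.0820%
β_Jessop = ρ·σ_i/σ_m = 0.660 × 45.26 / 19.05 = 1.5681
E(R_Jessop) = R_f + β × MRP = 1.0820% + 1.5681 × 3.9111% = 7.21%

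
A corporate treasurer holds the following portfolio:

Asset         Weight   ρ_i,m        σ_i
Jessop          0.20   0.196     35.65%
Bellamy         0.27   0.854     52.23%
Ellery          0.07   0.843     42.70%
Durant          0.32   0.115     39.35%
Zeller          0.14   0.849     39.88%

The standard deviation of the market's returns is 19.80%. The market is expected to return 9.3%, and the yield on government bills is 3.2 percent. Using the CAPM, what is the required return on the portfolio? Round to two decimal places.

β_Jessop = 0.196 × 35.65% / 19.80% = 0.3529
β_Bellamy = 0.854 × 52.23% / 19.80% = 2.2527
β_Ellery = 0.843 × 42.70% / 19.80% = 1.8180
β_Durant = 0.115 × 39.35% / 19.80% = 0.2285
β_Zeller = 0.849 × 39.88% / 19.80% = 1.7100
β_P = Σ w_i β_i = 0.20×0.3529 + 0.27×2.2527 + 0.07×1.8180 + 0.32×0.2285 + 0.14×1.7100 = 1.1186
MRP = 9.3% − 3.2% = 6.10%
E(R_P) = R_f + β_P × MRP = 3.2% + 1.1186 × 6.1% = 10.02%

10.02%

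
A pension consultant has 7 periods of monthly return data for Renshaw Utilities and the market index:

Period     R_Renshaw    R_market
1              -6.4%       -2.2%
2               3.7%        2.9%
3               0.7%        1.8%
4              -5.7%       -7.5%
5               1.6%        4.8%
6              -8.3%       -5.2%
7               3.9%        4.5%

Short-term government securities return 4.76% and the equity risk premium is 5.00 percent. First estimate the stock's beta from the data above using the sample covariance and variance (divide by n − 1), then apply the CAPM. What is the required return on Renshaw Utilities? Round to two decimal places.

Mean R_i = (-6.4 + 3.7 + 0.7 − 5.7 + 1.6 − 8.3 + 3.9) / 7 = -1.5000%
Mean R_m = (-2.2 + 2.9 + 1.8 − 7.5 + 4.8 − 5.2 + 4.5) / 7 = -0.1286%
Σ(R_i − R̄_i)(R_m − R̄_m) = 135.8600  ⇒  Cov = 135.8600 / 6 = 22.6433
Σ(R_m − R̄_m)² = 142.9543  ⇒  Var(R_m) = 142.9543 / 6 = 23.8257
β = Cov / Var(R_m) = 22.6433 / 23.8257 = 0.9504
E(R) = R_f + β × MRP = 4.76% + 0.9504 × 5.00% = 9.51%

9.51%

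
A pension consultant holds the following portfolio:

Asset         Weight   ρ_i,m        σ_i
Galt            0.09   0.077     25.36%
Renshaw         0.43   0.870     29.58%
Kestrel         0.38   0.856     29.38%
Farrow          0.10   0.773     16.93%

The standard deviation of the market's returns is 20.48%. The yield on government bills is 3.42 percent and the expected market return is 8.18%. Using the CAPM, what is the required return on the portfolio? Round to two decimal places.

8.56%

β_Galt = 0.077 × 25.36% / 20.48% = 0.0953
β_Renshaw = 0.870 × 29.58% / 20.48% = 1.2566
β_Kestrel = 0.856 × 29.38% / 20.48% = 1.2280
β_Farrow = 0.773 × 16.93% / 20.48% = 0.6390
β_P = Σ w_i β_i = 0.09×0.0953 + 0.43×1.2566 + 0.38×1.2280 + 0.10×0.6390 = 1.0795
MRP = 8.18% − 3.42% = 4.76%
E(R_P) = R_f + β_P × MRP = 3.42% + 1.0795 × 4.76% = 8.56%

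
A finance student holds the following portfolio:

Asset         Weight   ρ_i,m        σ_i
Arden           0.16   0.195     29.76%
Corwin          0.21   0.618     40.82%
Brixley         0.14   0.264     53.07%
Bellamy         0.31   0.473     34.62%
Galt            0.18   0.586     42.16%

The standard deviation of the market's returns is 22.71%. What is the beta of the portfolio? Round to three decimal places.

β_Arden = 0.195 × 29.76% / 22.71% = 0.2555
β_Corwin = 0.618 × 40.82% / 22.71% = 1.1108
β_Brixley = 0.264 × 53.07% / 22.71% = 0.6169
β_Bellamy = 0.473 × 34.62% / 22.71% = 0.7211
β_Galt = 0.586 × 42.16% / 22.71% = 1.0879
β_P = Σ w_i β_i = 0.16×0.2555 + 0.21×1.1108 + 0.14×0.6169 + 0.31×0.7211 + 0.18×1.0879 = 0.7799

0.780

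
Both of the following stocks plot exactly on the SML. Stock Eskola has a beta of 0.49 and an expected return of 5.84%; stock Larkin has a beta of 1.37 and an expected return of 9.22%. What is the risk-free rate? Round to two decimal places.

Both satisfy E(R) = R_f + β·MRP, so the slope of the SML is
MRP = (9.22% − 5.84%) / (1.37 − 0.49) = 3.38% / 0.88 = 3.8409%
R_f = E(R_Eskola) − β_Eskola·MRP = 5.84% − 0.49 × 3.8409% = 3.9580%

3.96%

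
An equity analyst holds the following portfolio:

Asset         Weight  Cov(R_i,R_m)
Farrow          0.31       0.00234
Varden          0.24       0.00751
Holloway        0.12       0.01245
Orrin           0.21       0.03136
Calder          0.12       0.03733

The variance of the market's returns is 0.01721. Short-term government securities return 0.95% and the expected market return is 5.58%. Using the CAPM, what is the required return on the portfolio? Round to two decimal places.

β_Farrow = 0.00234 / 0.01721 = 0.1360
β_Varden = 0.00751 / 0.01721 = 0.4364
β_Holloway = 0.01245 / 0.01721 = 0.7234
β_Orrin = 0.03136 / 0.01721 = 1.8222
β_Calder = 0.03733 / 0.01721 = 2.1691
β_P = Σ w_i β_i = 0.31×0.1360 + 0.24×0.4364 + 0.12×0.7234 + 0.21×1.8222 + 0.12×2.1691 = 0.8767
MRP = 5.58% − 0.95% = 4.63%
E(R_P) = R_f + β_P × MRP = 0.95% + 0.8767 × 4.63% = 5.01%

5.01%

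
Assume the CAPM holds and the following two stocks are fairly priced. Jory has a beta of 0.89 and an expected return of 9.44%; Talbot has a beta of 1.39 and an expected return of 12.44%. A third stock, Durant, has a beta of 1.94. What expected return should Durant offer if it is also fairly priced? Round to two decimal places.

15.74%

MRP (SML slope) = (12.44% − 9.44%) / (1.39 − 0.89) = 3.00% / 0.50 = 6.0000%
R_f (intercept) = 9.44% − 0.89 × 6.0000% = 4.1000%
E(R_Durant) = R_f + β × MRP = 4.1000% + 1.94 × 6.0000% = 15.74%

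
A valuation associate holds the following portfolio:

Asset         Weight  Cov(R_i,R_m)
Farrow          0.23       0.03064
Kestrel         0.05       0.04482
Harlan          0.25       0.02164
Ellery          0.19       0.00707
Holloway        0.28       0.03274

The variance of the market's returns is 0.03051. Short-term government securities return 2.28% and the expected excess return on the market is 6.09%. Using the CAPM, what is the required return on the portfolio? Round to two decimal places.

7.31%

β_Farrow = 0.03064 / 0.03051 = 1.0043
β_Kestrel = 0.04482 / 0.03051 = 1.4690
β_Harlan = 0.02164 / 0.03051 = 0.7093
β_Ellery = 0.00707 / 0.03051 = 0.2317
β_Holloway = 0.03274 / 0.03051 = 1.0731
β_P = Σ w_i β_i = 0.23×1.0043 + 0.05×1.4690 + 0.25×0.7093 + 0.19×0.2317 + 0.28×1.0731 = 0.8263
E(R_P) = R_f + β_P × MRP = 2.28% + 0.8263 × 6.09% = 7.31%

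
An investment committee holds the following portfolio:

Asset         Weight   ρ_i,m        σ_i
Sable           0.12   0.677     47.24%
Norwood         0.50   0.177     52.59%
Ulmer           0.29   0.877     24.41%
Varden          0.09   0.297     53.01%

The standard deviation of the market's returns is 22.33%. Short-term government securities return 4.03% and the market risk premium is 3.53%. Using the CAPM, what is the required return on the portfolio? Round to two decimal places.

β_Sable = 0.677 × 47.24% / 22.33% = 1.4322
β_Norwood = 0.177 × 52.59% / 22.33% = 0.4169
β_Ulmer = 0.877 × 24.41% / 22.33% = 0.9587
β_Varden = 0.297 × 53.01% / 22.33% = 0.7051
β_P = Σ w_i β_i = 0.12×1.4322 + 0.50×0.4169 + 0.29×0.9587 + 0.09×0.7051 = 0.7218
E(R_P) = R_f + β_P × MRP = 4.03% + 0.7218 × 3.53% = 6.58%

6.58%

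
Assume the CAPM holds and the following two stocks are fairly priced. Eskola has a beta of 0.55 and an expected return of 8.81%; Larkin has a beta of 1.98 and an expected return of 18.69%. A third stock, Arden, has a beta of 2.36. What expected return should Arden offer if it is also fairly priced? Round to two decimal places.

21.32%

MRP (SML slope) = (18.69% − 8.81%) / (1.98 − 0.55) = 9.88% / 1.43 = 6.9091%
R_f (intercept) = 8.81% − 0.55 × 6.9091% = 5.0100%
E(R_Arden) = R_f + β × MRP = 5.0100% + 2.36 × 6.9091% = 21.32%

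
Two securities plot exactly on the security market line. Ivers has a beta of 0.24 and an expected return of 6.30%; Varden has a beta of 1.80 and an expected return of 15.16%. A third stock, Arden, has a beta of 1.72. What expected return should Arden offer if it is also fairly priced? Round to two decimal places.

14.71%

MRP (SML slope) = (15.16% − 6.30%) / (1.80 − 0.24) = 8.86% / 1.56 = 5.6795%
R_f (intercept) = 6.30% − 0.24 × 5.6795% = 4.9369%
E(R_Arden) = R_f + β × MRP = 4.9369% + 1.72 × 5.6795% = 14.71%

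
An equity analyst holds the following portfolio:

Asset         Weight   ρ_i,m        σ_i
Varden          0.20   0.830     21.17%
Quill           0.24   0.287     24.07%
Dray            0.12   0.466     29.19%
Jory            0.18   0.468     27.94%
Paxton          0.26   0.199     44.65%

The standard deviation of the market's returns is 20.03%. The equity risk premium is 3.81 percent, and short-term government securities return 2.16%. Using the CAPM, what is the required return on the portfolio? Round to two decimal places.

4.34%

β_Varden = 0.830 × 21.17% / 20.03% = 0.8772
β_Quill = 0.287 × 24.07% / 20.03% = 0.3449
β_Dray = 0.466 × 29.19% / 20.03% = 0.6791
β_Jory = 0.468 × 27.94% / 20.03% = 0.6528
β_Paxton = 0.199 × 44.65% / 20.03% = 0.4436
β_P = Σ w_i β_i = 0.20×0.8772 + 0.24×0.3449 + 0.12×0.6791 + 0.18×0.6528 + 0.26×0.4436 = 0.5725
E(R_P) = R_f + β_P × MRP = 2.16% + 0.5725 × 3.81% = 4.34%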